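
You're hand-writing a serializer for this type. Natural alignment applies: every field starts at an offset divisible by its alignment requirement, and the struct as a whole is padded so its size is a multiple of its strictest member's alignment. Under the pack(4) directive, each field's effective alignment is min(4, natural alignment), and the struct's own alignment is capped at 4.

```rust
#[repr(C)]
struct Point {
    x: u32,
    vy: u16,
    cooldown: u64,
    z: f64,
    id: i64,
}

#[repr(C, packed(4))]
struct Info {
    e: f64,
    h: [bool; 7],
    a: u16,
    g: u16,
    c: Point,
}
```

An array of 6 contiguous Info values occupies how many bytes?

Point: @0: x [4B, align 4] → 4; @4: vy [2B, align 2] → 6; +2 pad (align 8); @8: cooldown [8B, align 8] → 16; @16: z [8B, align 8] → 24; @24: id [8B, align 8] → 32; size 32, align 8
@0: e [8B, align 4] → 8
@8: h [7B, align 1] → 15
+1 pad (align 2)
@16: a [2B, align 2] → 18
@18: g [2B, align 2] → 20
@20: c [32B, align 4] → 52
size 52, align 4
array of 6: 6 × 52 = 312

312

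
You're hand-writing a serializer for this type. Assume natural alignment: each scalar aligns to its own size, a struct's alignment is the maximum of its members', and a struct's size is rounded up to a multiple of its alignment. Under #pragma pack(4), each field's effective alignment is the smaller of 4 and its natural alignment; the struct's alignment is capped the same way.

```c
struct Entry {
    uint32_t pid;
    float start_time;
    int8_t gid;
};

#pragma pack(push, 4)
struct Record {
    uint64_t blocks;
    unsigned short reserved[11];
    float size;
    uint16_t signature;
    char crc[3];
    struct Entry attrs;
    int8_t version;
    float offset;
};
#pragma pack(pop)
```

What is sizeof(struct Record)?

64 bytes

Entry: 0..4  pid  (4B, 4-aligned); 4..8  start_time  (4B, 4-aligned); 8..9  gid  (1B, 1-aligned); 9..12  -- tail padding (3B); sizeof = 12, alignof = 4
0..8  blocks  (8B, 4-aligned)
8..30  reserved  (22B, 2-aligned)
30..32  -- padding (2B)
32..36  size  (4B, 4-aligned)
36..38  signature  (2B, 2-aligned)
38..41  crc  (3B, 1-aligned)
41..44  -- padding (3B)
44..56  attrs  (12B, 4-aligned)
56..57  version  (1B, 1-aligned)
57..60  -- padding (3B)
60..64  offset  (4B, 4-aligned)
sizeof = 64, alignof = 4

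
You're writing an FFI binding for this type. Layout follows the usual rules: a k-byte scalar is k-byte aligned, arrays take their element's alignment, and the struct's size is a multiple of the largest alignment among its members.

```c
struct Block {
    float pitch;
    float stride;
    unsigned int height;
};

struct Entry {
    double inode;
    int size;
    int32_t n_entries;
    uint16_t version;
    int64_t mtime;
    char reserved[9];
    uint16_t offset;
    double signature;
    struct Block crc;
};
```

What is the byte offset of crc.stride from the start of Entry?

Block: pitch at 0 (size 4, align 4) → ends 4; stride at 4 (size 4, align 4) → ends 8; height at 8 (size 4, align 4) → ends 12; total 12 bytes, alignment 4
inode at 0 (size 8, align 8) → ends 8
size at 8 (size 4, align 4) → ends 12
n_entries at 12 (size 4, align 4) → ends 16
version at 16 (size 2, align 2) → ends 18
pad 6 to align 8 for mtime
mtime at 24 (size 8, align 8) → ends 32
reserved at 32 (size 9, align 1) → ends 41
pad 1 to align 2 for offset
offset at 42 (size 2, align 2) → ends 44
pad 4 to align 8 for signature
signature at 48 (size 8, align 8) → ends 56
crc at 56 (size 12, align 4) → ends 68
within Block: stride at 4
56 + 4 = 60

60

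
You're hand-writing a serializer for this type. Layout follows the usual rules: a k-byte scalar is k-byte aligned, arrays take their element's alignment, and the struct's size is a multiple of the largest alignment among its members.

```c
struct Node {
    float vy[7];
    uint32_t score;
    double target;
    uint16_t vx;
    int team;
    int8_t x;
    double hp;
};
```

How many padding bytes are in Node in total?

9

@0: vy [28B, align 4] → 28
@28: score [4B, align 4] → 32
@32: target [8B, align 8] → 40
@40: vx [2B, align 2] → 42
+2 pad (align 4)
@44: team [4B, align 4] → 48
@48: x [1B, align 1] → 49
+7 pad (align 8)
@56: hp [8B, align 8] → 64
size 64, align 8
data bytes 55, size 64 → padding 9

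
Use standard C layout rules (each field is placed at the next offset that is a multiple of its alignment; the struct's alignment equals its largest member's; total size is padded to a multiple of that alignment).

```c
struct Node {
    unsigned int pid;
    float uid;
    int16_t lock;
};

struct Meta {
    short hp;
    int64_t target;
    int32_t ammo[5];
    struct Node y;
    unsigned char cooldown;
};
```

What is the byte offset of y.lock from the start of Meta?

44

Node: 0..4  pid  (4B, 4-aligned); 4..8  uid  (4B, 4-aligned); 8..10  lock  (2B, 2-aligned); 10..12  -- tail padding (2B); sizeof = 12, alignof = 4
0..2  hp  (2B, 2-aligned)
2..8  -- padding (6B)
8..16  target  (8B, 8-aligned)
16..36  ammo  (20B, 4-aligned)
36..48  y  (12B, 4-aligned)
within Node: lock at 8
36 + 8 = 44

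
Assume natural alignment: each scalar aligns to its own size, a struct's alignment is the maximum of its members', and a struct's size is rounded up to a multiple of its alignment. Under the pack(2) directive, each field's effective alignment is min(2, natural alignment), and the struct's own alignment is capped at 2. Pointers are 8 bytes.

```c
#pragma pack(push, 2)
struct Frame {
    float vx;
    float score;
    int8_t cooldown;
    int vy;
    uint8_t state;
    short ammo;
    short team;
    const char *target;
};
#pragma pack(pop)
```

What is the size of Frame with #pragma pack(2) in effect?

vx at 0 (size 4, align 2) → ends 4
score at 4 (size 4, align 2) → ends 8
cooldown at 8 (size 1, align 1) → ends 9
pad 1 to align 2 for vy
vy at 10 (size 4, align 2) → ends 14
state at 14 (size 1, align 1) → ends 15
pad 1 to align 2 for ammo
ammo at 16 (size 2, align 2) → ends 18
team at 18 (size 2, align 2) → ends 20
target at 20 (size 8, align 2) → ends 28
total 28 bytes, alignment 2

28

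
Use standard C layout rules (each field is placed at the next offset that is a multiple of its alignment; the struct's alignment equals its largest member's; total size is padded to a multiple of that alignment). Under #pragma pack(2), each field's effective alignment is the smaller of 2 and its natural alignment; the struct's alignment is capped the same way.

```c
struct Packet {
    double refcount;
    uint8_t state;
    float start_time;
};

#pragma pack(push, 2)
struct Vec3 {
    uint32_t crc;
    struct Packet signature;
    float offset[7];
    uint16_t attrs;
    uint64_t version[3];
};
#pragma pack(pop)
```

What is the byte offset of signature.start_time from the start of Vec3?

16

Packet: @0: refcount [8B, align 8] → 8; @8: state [1B, align 1] → 9; +3 pad (align 4); @12: start_time [4B, align 4] → 16; size 16, align 8
@0: crc [4B, align 2] → 4
@4: signature [16B, align 2] → 20
within Packet: start_time at 12
4 + 12 = 16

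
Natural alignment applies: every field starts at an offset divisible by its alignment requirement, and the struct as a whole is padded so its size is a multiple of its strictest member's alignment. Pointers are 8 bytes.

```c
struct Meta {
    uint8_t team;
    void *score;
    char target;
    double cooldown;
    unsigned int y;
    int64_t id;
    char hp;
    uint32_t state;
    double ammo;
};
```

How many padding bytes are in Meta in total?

21

team at 0 (size 1, align 1) → ends 1
pad 7 to align 8 for score
score at 8 (size 8, align 8) → ends 16
target at 16 (size 1, align 1) → ends 17
pad 7 to align 8 for cooldown
cooldown at 24 (size 8, align 8) → ends 32
y at 32 (size 4, align 4) → ends 36
pad 4 to align 8 for id
id at 40 (size 8, align 8) → ends 48
hp at 48 (size 1, align 1) → ends 49
pad 3 to align 4 for state
state at 52 (size 4, align 4) → ends 56
ammo at 56 (size 8, align 8) → ends 64
total 64 bytes, alignment 8
data bytes 43, size 64 → padding 21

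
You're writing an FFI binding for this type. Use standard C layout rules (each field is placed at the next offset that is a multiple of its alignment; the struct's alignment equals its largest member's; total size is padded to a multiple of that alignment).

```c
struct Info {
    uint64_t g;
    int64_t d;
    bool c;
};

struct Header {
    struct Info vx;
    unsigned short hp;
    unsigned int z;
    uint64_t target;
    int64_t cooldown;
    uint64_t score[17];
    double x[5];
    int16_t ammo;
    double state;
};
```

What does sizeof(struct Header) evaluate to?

240 bytes

Info: @0: g [8B, align 8] → 8; @8: d [8B, align 8] → 16; @16: c [1B, align 1] → 17; +7 tail pad (align 8); size 24, align 8
@0: vx [24B, align 8] → 24
@24: hp [2B, align 2] → 26
+2 pad (align 4)
@28: z [4B, align 4] → 32
@32: target [8B, align 8] → 40
@40: cooldown [8B, align 8] → 48
@48: score [136B, align 8] → 184
@184: x [40B, align 8] → 224
@224: ammo [2B, align 2] → 226
+6 pad (align 8)
@232: state [8B, align 8] → 240
size 240, align 8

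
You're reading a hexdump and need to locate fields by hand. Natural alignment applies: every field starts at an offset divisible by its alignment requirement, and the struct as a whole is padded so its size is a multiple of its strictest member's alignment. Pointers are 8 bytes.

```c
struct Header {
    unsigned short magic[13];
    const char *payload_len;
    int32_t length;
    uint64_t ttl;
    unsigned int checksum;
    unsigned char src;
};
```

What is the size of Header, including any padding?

64

@0: magic [26B, align 2] → 26
+6 pad (align 8)
@32: payload_len [8B, align 8] → 40
@40: length [4B, align 4] → 44
+4 pad (align 8)
@48: ttl [8B, align 8] → 56
@56: checksum [4B, align 4] → 60
@60: src [1B, align 1] → 61
+3 tail pad (align 8)
size 64, align 8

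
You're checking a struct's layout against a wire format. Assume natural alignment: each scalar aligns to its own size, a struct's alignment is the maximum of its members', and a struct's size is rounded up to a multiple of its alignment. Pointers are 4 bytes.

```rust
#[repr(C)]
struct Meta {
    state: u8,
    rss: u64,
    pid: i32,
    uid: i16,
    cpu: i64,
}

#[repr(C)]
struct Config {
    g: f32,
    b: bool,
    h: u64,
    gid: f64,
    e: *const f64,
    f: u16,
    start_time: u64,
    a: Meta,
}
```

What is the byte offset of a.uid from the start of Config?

Meta: state at 0 (size 1, align 1) → ends 1; pad 7 to align 8 for rss; rss at 8 (size 8, align 8) → ends 16; pid at 16 (size 4, align 4) → ends 20; uid at 20 (size 2, align 2) → ends 22; pad 2 to align 8 for cpu; cpu at 24 (size 8, align 8) → ends 32; total 32 bytes, alignment 8
g at 0 (size 4, align 4) → ends 4
b at 4 (size 1, align 1) → ends 5
pad 3 to align 8 for h
h at 8 (size 8, align 8) → ends 16
gid at 16 (size 8, align 8) → ends 24
e at 24 (size 4, align 4) → ends 28
f at 28 (size 2, align 2) → ends 30
pad 2 to align 8 for start_time
start_time at 32 (size 8, align 8) → ends 40
a at 40 (size 32, align 8) → ends 72
within Meta: uid at 20
40 + 20 = 60

60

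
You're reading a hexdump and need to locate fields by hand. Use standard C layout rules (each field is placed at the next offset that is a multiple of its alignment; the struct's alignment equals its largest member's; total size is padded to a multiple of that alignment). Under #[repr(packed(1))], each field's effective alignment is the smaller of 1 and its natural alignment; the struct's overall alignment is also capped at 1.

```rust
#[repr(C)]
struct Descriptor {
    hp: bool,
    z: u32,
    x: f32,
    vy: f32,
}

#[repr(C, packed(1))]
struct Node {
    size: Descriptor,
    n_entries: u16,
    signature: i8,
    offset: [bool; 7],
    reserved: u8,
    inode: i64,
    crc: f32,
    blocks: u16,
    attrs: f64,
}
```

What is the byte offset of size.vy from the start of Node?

12

Descriptor: 0..1  hp  (1B, 1-aligned); 1..4  -- padding (3B); 4..8  z  (4B, 4-aligned); 8..12  x  (4B, 4-aligned); 12..16  vy  (4B, 4-aligned); sizeof = 16, alignof = 4
0..16  size  (16B, 1-aligned)
within Descriptor: vy at 12
0 + 12 = 12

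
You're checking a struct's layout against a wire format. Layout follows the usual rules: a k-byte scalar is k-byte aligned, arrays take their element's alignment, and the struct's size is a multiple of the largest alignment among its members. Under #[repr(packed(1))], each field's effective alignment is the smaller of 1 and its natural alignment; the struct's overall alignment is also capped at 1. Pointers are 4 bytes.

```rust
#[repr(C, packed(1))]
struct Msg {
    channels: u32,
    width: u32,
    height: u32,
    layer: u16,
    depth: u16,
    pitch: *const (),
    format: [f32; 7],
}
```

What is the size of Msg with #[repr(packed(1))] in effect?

48

@0: channels [4B, align 1] → 4
@4: width [4B, align 1] → 8
@8: height [4B, align 1] → 12
@12: layer [2B, align 1] → 14
@14: depth [2B, align 1] → 16
@16: pitch [4B, align 1] → 20
@20: format [28B, align 1] → 48
size 48, align 1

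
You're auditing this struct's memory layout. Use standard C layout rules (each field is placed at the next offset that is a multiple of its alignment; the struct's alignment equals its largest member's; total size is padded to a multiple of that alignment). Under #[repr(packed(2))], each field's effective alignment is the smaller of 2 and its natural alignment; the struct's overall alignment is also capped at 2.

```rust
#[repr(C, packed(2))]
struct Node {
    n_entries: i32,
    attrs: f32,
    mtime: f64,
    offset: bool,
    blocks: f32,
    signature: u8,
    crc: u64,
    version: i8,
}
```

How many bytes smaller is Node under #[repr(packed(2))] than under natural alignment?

natural layout:
  0..4  n_entries  (4B, 4-aligned)
  4..8  attrs  (4B, 4-aligned)
  8..16  mtime  (8B, 8-aligned)
  16..17  offset  (1B, 1-aligned)
  17..20  -- padding (3B)
  20..24  blocks  (4B, 4-aligned)
  24..25  signature  (1B, 1-aligned)
  25..32  -- padding (7B)
  32..40  crc  (8B, 8-aligned)
  40..41  version  (1B, 1-aligned)
  41..48  -- tail padding (7B)
  sizeof = 48, alignof = 8
packed(2) layout:
  0..4  n_entries  (4B, 2-aligned)
  4..8  attrs  (4B, 2-aligned)
  8..16  mtime  (8B, 2-aligned)
  16..17  offset  (1B, 1-aligned)
  17..18  -- padding (1B)
  18..22  blocks  (4B, 2-aligned)
  22..23  signature  (1B, 1-aligned)
  23..24  -- padding (1B)
  24..32  crc  (8B, 2-aligned)
  32..33  version  (1B, 1-aligned)
  33..34  -- tail padding (1B)
  sizeof = 34, alignof = 2
48 − 34 = 14

14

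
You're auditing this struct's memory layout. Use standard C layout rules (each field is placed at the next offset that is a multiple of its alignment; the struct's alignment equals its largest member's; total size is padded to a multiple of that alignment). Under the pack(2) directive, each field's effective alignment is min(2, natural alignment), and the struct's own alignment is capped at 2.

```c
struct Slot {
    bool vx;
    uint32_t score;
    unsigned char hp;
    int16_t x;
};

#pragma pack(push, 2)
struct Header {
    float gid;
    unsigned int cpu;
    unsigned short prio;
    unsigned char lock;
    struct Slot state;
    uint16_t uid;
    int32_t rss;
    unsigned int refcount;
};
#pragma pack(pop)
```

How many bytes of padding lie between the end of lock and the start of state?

1

Slot: 0..1  vx  (1B, 1-aligned); 1..4  -- padding (3B); 4..8  score  (4B, 4-aligned); 8..9  hp  (1B, 1-aligned); 9..10  -- padding (1B); 10..12  x  (2B, 2-aligned); sizeof = 12, alignof = 4
0..4  gid  (4B, 2-aligned)
4..8  cpu  (4B, 2-aligned)
8..10  prio  (2B, 2-aligned)
10..11  lock  (1B, 1-aligned)
11..12  -- padding (1B)
12..24  state  (12B, 2-aligned)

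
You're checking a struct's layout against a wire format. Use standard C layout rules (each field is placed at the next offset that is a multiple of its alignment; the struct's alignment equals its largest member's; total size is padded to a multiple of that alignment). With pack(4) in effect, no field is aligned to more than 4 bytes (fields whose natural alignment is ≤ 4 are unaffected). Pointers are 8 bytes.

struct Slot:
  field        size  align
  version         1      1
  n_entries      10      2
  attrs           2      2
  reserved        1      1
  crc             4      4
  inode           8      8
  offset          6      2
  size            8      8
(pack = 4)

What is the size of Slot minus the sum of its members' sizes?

@0: version [1B, align 1] → 1
+1 pad (align 2)
@2: n_entries [10B, align 2] → 12
@12: attrs [2B, align 2] → 14
@14: reserved [1B, align 1] → 15
+1 pad (align 4)
@16: crc [4B, align 4] → 20
@20: inode [8B, align 4] → 28
@28: offset [6B, align 2] → 34
+2 pad (align 4)
@36: size [8B, align 4] → 44
size 44, align 4
data bytes 40, size 44 → padding 4

4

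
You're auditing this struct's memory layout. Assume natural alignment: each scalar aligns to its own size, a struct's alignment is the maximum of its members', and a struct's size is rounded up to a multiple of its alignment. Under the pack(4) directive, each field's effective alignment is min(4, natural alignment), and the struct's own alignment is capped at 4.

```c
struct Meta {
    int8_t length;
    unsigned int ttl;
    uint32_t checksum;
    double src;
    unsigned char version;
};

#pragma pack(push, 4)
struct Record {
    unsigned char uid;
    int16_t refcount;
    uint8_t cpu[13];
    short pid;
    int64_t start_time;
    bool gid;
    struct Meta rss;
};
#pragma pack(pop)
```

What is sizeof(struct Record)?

64

Meta: length at 0 (size 1, align 1) → ends 1; pad 3 to align 4 for ttl; ttl at 4 (size 4, align 4) → ends 8; checksum at 8 (size 4, align 4) → ends 12; pad 4 to align 8 for src; src at 16 (size 8, align 8) → ends 24; version at 24 (size 1, align 1) → ends 25; tail pad 7 to reach multiple of 8; total 32 bytes, alignment 8
uid at 0 (size 1, align 1) → ends 1
pad 1 to align 2 for refcount
refcount at 2 (size 2, align 2) → ends 4
cpu at 4 (size 13, align 1) → ends 17
pad 1 to align 2 for pid
pid at 18 (size 2, align 2) → ends 20
start_time at 20 (size 8, align 4) → ends 28
gid at 28 (size 1, align 1) → ends 29
pad 3 to align 4 for rss
rss at 32 (size 32, align 4) → ends 64
total 64 bytes, alignment 4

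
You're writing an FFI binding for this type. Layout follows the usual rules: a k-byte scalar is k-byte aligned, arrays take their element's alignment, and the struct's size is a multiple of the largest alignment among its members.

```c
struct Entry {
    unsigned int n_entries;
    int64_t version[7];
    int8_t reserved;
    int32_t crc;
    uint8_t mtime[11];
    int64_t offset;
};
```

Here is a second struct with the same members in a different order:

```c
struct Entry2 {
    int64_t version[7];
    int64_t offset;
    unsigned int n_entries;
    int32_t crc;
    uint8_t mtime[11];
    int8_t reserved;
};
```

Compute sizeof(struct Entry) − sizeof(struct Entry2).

8

@0: n_entries [4B, align 4] → 4
+4 pad (align 8)
@8: version [56B, align 8] → 64
@64: reserved [1B, align 1] → 65
+3 pad (align 4)
@68: crc [4B, align 4] → 72
@72: mtime [11B, align 1] → 83
+5 pad (align 8)
@88: offset [8B, align 8] → 96
size 96, align 8
— Entry2 —
@0: version [56B, align 8] → 56
@56: offset [8B, align 8] → 64
@64: n_entries [4B, align 4] → 68
@68: crc [4B, align 4] → 72
@72: mtime [11B, align 1] → 83
@83: reserved [1B, align 1] → 84
+4 tail pad (align 8)
size 88, align 8
96 − 88 = 8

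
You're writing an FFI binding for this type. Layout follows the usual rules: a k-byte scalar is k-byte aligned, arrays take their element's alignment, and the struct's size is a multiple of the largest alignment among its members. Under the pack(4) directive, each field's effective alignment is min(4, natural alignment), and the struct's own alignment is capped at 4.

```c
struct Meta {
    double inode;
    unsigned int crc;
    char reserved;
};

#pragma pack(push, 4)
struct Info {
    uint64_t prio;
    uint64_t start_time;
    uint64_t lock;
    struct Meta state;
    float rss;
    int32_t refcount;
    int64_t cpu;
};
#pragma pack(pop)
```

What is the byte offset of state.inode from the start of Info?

24

Meta: 0..8  inode  (8B, 8-aligned); 8..12  crc  (4B, 4-aligned); 12..13  reserved  (1B, 1-aligned); 13..16  -- tail padding (3B); sizeof = 16, alignof = 8
0..8  prio  (8B, 4-aligned)
8..16  start_time  (8B, 4-aligned)
16..24  lock  (8B, 4-aligned)
24..40  state  (16B, 4-aligned)
within Meta: inode at 0
24 + 0 = 24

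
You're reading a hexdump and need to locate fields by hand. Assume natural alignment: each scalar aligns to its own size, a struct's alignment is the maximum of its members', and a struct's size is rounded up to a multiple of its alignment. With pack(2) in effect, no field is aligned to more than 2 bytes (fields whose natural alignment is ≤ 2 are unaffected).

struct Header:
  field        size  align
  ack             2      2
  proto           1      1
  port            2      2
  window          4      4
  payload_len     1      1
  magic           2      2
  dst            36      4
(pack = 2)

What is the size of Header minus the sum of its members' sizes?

2

ack at 0 (size 2, align 2) → ends 2
proto at 2 (size 1, align 1) → ends 3
pad 1 to align 2 for port
port at 4 (size 2, align 2) → ends 6
window at 6 (size 4, align 2) → ends 10
payload_len at 10 (size 1, align 1) → ends 11
pad 1 to align 2 for magic
magic at 12 (size 2, align 2) → ends 14
dst at 14 (size 36, align 2) → ends 50
total 50 bytes, alignment 2
data bytes 48, size 50 → padding 2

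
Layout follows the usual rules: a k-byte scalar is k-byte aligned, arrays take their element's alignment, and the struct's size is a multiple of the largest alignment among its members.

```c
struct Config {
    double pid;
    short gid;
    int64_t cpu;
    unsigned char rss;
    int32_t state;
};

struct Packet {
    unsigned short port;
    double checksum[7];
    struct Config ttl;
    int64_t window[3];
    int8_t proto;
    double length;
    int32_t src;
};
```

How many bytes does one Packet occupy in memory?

Config: pid at 0 (size 8, align 8) → ends 8; gid at 8 (size 2, align 2) → ends 10; pad 6 to align 8 for cpu; cpu at 16 (size 8, align 8) → ends 24; rss at 24 (size 1, align 1) → ends 25; pad 3 to align 4 for state; state at 28 (size 4, align 4) → ends 32; total 32 bytes, alignment 8
port at 0 (size 2, align 2) → ends 2
pad 6 to align 8 for checksum
checksum at 8 (size 56, align 8) → ends 64
ttl at 64 (size 32, align 8) → ends 96
window at 96 (size 24, align 8) → ends 120
proto at 120 (size 1, align 1) → ends 121
pad 7 to align 8 for length
length at 128 (size 8, align 8) → ends 136
src at 136 (size 4, align 4) → ends 140
tail pad 4 to reach multiple of 8
total 144 bytes, alignment 8

144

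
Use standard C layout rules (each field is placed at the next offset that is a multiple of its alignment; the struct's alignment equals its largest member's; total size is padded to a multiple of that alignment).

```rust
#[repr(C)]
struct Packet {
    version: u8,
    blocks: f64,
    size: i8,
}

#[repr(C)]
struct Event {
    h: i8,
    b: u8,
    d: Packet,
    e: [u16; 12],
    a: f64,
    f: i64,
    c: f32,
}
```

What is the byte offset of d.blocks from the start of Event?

16

Packet: @0: version [1B, align 1] → 1; +7 pad (align 8); @8: blocks [8B, align 8] → 16; @16: size [1B, align 1] → 17; +7 tail pad (align 8); size 24, align 8
@0: h [1B, align 1] → 1
@1: b [1B, align 1] → 2
+6 pad (align 8)
@8: d [24B, align 8] → 32
within Packet: blocks at 8
8 + 8 = 16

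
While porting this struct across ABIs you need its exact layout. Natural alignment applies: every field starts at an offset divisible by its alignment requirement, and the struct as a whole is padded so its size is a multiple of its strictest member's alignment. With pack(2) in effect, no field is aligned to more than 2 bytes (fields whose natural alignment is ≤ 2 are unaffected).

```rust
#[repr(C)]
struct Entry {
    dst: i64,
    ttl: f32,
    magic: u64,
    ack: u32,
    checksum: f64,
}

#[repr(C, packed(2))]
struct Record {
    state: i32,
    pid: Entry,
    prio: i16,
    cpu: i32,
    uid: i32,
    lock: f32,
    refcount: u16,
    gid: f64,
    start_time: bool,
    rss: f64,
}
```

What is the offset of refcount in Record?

Entry: 0..8  dst  (8B, 8-aligned); 8..12  ttl  (4B, 4-aligned); 12..16  -- padding (4B); 16..24  magic  (8B, 8-aligned); 24..28  ack  (4B, 4-aligned); 28..32  -- padding (4B); 32..40  checksum  (8B, 8-aligned); sizeof = 40, alignof = 8
0..4  state  (4B, 2-aligned)
4..44  pid  (40B, 2-aligned)
44..46  prio  (2B, 2-aligned)
46..50  cpu  (4B, 2-aligned)
50..54  uid  (4B, 2-aligned)
54..58  lock  (4B, 2-aligned)
58..60  refcount  (2B, 2-aligned)

58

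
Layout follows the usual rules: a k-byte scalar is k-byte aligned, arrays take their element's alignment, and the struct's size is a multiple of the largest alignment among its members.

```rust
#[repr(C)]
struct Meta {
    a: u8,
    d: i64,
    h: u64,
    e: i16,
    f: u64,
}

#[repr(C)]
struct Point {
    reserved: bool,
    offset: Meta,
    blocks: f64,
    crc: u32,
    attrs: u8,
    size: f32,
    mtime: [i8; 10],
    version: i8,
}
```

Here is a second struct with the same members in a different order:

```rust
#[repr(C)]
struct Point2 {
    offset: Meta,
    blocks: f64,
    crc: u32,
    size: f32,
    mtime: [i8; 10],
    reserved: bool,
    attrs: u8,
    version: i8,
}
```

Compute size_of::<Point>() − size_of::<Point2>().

8

Meta: 0..1  a  (1B, 1-aligned); 1..8  -- padding (7B); 8..16  d  (8B, 8-aligned); 16..24  h  (8B, 8-aligned); 24..26  e  (2B, 2-aligned); 26..32  -- padding (6B); 32..40  f  (8B, 8-aligned); sizeof = 40, alignof = 8
0..1  reserved  (1B, 1-aligned)
1..8  -- padding (7B)
8..48  offset  (40B, 8-aligned)
48..56  blocks  (8B, 8-aligned)
56..60  crc  (4B, 4-aligned)
60..61  attrs  (1B, 1-aligned)
61..64  -- padding (3B)
64..68  size  (4B, 4-aligned)
68..78  mtime  (10B, 1-aligned)
78..79  version  (1B, 1-aligned)
79..80  -- tail padding (1B)
sizeof = 80, alignof = 8
— Point2 —
0..40  offset  (40B, 8-aligned)
40..48  blocks  (8B, 8-aligned)
48..52  crc  (4B, 4-aligned)
52..56  size  (4B, 4-aligned)
56..66  mtime  (10B, 1-aligned)
66..67  reserved  (1B, 1-aligned)
67..68  attrs  (1B, 1-aligned)
68..69  version  (1B, 1-aligned)
69..72  -- tail padding (3B)
sizeof = 72, alignof = 8
80 − 72 = 8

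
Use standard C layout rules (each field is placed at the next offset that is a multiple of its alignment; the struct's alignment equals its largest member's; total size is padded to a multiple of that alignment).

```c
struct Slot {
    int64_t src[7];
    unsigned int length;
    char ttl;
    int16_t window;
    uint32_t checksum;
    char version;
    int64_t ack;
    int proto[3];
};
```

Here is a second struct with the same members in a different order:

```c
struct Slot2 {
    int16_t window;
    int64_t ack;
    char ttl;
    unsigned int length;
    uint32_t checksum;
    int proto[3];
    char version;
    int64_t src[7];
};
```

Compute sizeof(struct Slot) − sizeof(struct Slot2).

-8

@0: src [56B, align 8] → 56
@56: length [4B, align 4] → 60
@60: ttl [1B, align 1] → 61
+1 pad (align 2)
@62: window [2B, align 2] → 64
@64: checksum [4B, align 4] → 68
@68: version [1B, align 1] → 69
+3 pad (align 8)
@72: ack [8B, align 8] → 80
@80: proto [12B, align 4] → 92
+4 tail pad (align 8)
size 96, align 8
— Slot2 —
@0: window [2B, align 2] → 2
+6 pad (align 8)
@8: ack [8B, align 8] → 16
@16: ttl [1B, align 1] → 17
+3 pad (align 4)
@20: length [4B, align 4] → 24
@24: checksum [4B, align 4] → 28
@28: proto [12B, align 4] → 40
@40: version [1B, align 1] → 41
+7 pad (align 8)
@48: src [56B, align 8] → 104
size 104, align 8
96 − 104 = -8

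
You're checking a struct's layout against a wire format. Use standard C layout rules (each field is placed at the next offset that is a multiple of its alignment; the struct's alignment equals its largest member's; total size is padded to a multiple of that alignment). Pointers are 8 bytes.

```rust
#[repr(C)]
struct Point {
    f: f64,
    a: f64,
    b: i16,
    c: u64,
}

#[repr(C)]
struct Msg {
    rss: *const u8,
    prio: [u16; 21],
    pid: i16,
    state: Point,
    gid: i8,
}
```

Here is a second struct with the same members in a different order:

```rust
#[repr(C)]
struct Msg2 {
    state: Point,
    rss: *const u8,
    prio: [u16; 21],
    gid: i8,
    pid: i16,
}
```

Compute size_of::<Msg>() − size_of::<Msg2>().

8

Point: f at 0 (size 8, align 8) → ends 8; a at 8 (size 8, align 8) → ends 16; b at 16 (size 2, align 2) → ends 18; pad 6 to align 8 for c; c at 24 (size 8, align 8) → ends 32; total 32 bytes, alignment 8
rss at 0 (size 8, align 8) → ends 8
prio at 8 (size 42, align 2) → ends 50
pid at 50 (size 2, align 2) → ends 52
pad 4 to align 8 for state
state at 56 (size 32, align 8) → ends 88
gid at 88 (size 1, align 1) → ends 89
tail pad 7 to reach multiple of 8
total 96 bytes, alignment 8
— Msg2 —
state at 0 (size 32, align 8) → ends 32
rss at 32 (size 8, align 8) → ends 40
prio at 40 (size 42, align 2) → ends 82
gid at 82 (size 1, align 1) → ends 83
pad 1 to align 2 for pid
pid at 84 (size 2, align 2) → ends 86
tail pad 2 to reach multiple of 8
total 88 bytes, alignment 8
96 − 88 = 8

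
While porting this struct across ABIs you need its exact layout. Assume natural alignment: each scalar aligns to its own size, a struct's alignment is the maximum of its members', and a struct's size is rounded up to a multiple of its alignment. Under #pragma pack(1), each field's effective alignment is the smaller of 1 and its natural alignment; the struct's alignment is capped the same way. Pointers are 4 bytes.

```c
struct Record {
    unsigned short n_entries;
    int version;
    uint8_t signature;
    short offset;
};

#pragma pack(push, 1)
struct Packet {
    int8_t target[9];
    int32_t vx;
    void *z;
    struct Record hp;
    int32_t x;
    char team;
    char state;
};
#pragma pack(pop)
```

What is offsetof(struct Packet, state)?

34

Record: @0: n_entries [2B, align 2] → 2; +2 pad (align 4); @4: version [4B, align 4] → 8; @8: signature [1B, align 1] → 9; +1 pad (align 2); @10: offset [2B, align 2] → 12; size 12, align 4
@0: target [9B, align 1] → 9
@9: vx [4B, align 1] → 13
@13: z [4B, align 1] → 17
@17: hp [12B, align 1] → 29
@29: x [4B, align 1] → 33
@33: team [1B, align 1] → 34
@34: state [1B, align 1] → 35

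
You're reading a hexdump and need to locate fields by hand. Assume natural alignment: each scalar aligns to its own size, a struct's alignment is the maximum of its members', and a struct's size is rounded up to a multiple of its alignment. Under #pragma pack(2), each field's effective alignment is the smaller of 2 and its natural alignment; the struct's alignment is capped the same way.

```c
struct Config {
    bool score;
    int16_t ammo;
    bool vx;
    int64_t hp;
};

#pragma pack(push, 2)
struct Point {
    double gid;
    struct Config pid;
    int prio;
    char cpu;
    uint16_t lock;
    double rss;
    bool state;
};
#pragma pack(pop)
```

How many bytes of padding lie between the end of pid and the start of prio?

0

Config: score at 0 (size 1, align 1) → ends 1; pad 1 to align 2 for ammo; ammo at 2 (size 2, align 2) → ends 4; vx at 4 (size 1, align 1) → ends 5; pad 3 to align 8 for hp; hp at 8 (size 8, align 8) → ends 16; total 16 bytes, alignment 8
gid at 0 (size 8, align 2) → ends 8
pid at 8 (size 16, align 2) → ends 24
prio at 24 (size 4, align 2) → ends 28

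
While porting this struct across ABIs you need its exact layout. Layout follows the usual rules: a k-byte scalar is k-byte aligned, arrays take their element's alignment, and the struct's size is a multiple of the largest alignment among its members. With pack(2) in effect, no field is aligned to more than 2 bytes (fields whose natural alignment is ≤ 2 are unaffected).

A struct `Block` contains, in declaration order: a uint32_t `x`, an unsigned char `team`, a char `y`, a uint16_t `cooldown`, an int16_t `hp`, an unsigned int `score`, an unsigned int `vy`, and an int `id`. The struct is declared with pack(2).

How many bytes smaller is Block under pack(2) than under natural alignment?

natural layout:
  x at 0 (size 4, align 4) → ends 4
  team at 4 (size 1, align 1) → ends 5
  y at 5 (size 1, align 1) → ends 6
  cooldown at 6 (size 2, align 2) → ends 8
  hp at 8 (size 2, align 2) → ends 10
  pad 2 to align 4 for score
  score at 12 (size 4, align 4) → ends 16
  vy at 16 (size 4, align 4) → ends 20
  id at 20 (size 4, align 4) → ends 24
  total 24 bytes, alignment 4
packed(2) layout:
  x at 0 (size 4, align 2) → ends 4
  team at 4 (size 1, align 1) → ends 5
  y at 5 (size 1, align 1) → ends 6
  cooldown at 6 (size 2, align 2) → ends 8
  hp at 8 (size 2, align 2) → ends 10
  score at 10 (size 4, align 2) → ends 14
  vy at 14 (size 4, align 2) → ends 18
  id at 18 (size 4, align 2) → ends 22
  total 22 bytes, alignment 2
24 − 22 = 2

2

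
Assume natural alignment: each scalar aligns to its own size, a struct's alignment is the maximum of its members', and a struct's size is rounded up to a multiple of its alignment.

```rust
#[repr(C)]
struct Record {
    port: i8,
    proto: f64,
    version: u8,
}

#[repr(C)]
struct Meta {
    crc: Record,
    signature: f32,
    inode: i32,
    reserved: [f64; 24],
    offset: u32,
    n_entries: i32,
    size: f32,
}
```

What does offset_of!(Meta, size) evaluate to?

Record: port at 0 (size 1, align 1) → ends 1; pad 7 to align 8 for proto; proto at 8 (size 8, align 8) → ends 16; version at 16 (size 1, align 1) → ends 17; tail pad 7 to reach multiple of 8; total 24 bytes, alignment 8
crc at 0 (size 24, align 8) → ends 24
signature at 24 (size 4, align 4) → ends 28
inode at 28 (size 4, align 4) → ends 32
reserved at 32 (size 192, align 8) → ends 224
offset at 224 (size 4, align 4) → ends 228
n_entries at 228 (size 4, align 4) → ends 232
size at 232 (size 4, align 4) → ends 236

232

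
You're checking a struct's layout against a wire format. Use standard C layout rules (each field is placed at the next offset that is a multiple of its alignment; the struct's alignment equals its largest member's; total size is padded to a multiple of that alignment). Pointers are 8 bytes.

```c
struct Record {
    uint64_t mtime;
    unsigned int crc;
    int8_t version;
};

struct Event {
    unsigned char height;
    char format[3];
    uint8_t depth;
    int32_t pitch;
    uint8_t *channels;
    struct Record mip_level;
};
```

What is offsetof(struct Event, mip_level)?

24

Record: @0: mtime [8B, align 8] → 8; @8: crc [4B, align 4] → 12; @12: version [1B, align 1] → 13; +3 tail pad (align 8); size 16, align 8
@0: height [1B, align 1] → 1
@1: format [3B, align 1] → 4
@4: depth [1B, align 1] → 5
+3 pad (align 4)
@8: pitch [4B, align 4] → 12
+4 pad (align 8)
@16: channels [8B, align 8] → 24
@24: mip_level [16B, align 8] → 40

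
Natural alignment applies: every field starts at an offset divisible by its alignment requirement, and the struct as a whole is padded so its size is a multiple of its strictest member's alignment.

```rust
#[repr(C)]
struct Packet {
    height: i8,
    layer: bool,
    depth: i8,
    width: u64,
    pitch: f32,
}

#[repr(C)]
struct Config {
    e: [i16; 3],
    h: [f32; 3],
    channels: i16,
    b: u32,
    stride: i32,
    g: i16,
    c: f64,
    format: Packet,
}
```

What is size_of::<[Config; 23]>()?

Packet: @0: height [1B, align 1] → 1; @1: layer [1B, align 1] → 2; @2: depth [1B, align 1] → 3; +5 pad (align 8); @8: width [8B, align 8] → 16; @16: pitch [4B, align 4] → 20; +4 tail pad (align 8); size 24, align 8
@0: e [6B, align 2] → 6
+2 pad (align 4)
@8: h [12B, align 4] → 20
@20: channels [2B, align 2] → 22
+2 pad (align 4)
@24: b [4B, align 4] → 28
@28: stride [4B, align 4] → 32
@32: g [2B, align 2] → 34
+6 pad (align 8)
@40: c [8B, align 8] → 48
@48: format [24B, align 8] → 72
size 72, align 8
array of 23: 23 × 72 = 1656

1656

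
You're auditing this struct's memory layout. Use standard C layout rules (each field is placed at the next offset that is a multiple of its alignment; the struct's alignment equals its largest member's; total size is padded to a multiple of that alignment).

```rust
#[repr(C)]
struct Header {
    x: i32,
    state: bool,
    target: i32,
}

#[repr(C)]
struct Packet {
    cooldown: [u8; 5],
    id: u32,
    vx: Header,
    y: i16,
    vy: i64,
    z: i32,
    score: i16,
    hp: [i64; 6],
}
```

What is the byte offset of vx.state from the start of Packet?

16

Header: x at 0 (size 4, align 4) → ends 4; state at 4 (size 1, align 1) → ends 5; pad 3 to align 4 for target; target at 8 (size 4, align 4) → ends 12; total 12 bytes, alignment 4
cooldown at 0 (size 5, align 1) → ends 5
pad 3 to align 4 for id
id at 8 (size 4, align 4) → ends 12
vx at 12 (size 12, align 4) → ends 24
within Header: state at 4
12 + 4 = 16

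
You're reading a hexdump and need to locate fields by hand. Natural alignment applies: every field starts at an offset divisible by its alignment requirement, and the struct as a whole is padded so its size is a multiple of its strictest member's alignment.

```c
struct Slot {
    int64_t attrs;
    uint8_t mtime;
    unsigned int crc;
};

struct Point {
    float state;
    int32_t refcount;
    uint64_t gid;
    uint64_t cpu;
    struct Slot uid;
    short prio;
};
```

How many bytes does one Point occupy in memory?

48

Slot: @0: attrs [8B, align 8] → 8; @8: mtime [1B, align 1] → 9; +3 pad (align 4); @12: crc [4B, align 4] → 16; size 16, align 8
@0: state [4B, align 4] → 4
@4: refcount [4B, align 4] → 8
@8: gid [8B, align 8] → 16
@16: cpu [8B, align 8] → 24
@24: uid [16B, align 8] → 40
@40: prio [2B, align 2] → 42
+6 tail pad (align 8)
size 48, align 8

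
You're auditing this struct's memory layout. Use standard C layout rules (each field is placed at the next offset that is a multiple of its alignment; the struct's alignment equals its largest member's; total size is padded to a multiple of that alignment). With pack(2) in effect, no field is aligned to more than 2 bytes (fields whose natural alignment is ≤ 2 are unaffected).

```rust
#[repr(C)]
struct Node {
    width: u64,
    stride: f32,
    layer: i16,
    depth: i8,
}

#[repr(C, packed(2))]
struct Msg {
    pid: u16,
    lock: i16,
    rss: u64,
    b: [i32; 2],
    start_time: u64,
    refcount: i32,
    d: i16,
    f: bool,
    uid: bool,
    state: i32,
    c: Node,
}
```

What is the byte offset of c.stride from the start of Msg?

Node: width at 0 (size 8, align 8) → ends 8; stride at 8 (size 4, align 4) → ends 12; layer at 12 (size 2, align 2) → ends 14; depth at 14 (size 1, align 1) → ends 15; tail pad 1 to reach multiple of 8; total 16 bytes, alignment 8
pid at 0 (size 2, align 2) → ends 2
lock at 2 (size 2, align 2) → ends 4
rss at 4 (size 8, align 2) → ends 12
b at 12 (size 8, align 2) → ends 20
start_time at 20 (size 8, align 2) → ends 28
refcount at 28 (size 4, align 2) → ends 32
d at 32 (size 2, align 2) → ends 34
f at 34 (size 1, align 1) → ends 35
uid at 35 (size 1, align 1) → ends 36
state at 36 (size 4, align 2) → ends 40
c at 40 (size 16, align 2) → ends 56
within Node: stride at 8
40 + 8 = 48

48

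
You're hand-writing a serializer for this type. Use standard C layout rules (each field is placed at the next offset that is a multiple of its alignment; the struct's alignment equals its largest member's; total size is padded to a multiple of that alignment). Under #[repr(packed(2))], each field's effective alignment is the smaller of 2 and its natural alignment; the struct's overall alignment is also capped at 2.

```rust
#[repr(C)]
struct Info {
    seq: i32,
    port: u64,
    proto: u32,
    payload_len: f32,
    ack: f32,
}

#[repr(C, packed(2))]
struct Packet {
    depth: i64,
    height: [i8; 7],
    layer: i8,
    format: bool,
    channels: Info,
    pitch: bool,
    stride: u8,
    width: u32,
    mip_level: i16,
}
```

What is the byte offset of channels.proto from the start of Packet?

34

Info: @0: seq [4B, align 4] → 4; +4 pad (align 8); @8: port [8B, align 8] → 16; @16: proto [4B, align 4] → 20; @20: payload_len [4B, align 4] → 24; @24: ack [4B, align 4] → 28; +4 tail pad (align 8); size 32, align 8
@0: depth [8B, align 2] → 8
@8: height [7B, align 1] → 15
@15: layer [1B, align 1] → 16
@16: format [1B, align 1] → 17
+1 pad (align 2)
@18: channels [32B, align 2] → 50
within Info: proto at 16
18 + 16 = 34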